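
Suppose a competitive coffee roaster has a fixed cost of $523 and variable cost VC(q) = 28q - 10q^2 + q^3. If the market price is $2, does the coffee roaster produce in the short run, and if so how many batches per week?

From TC, MC = TC'(q) = 28 - 20q + 3q^2 and AVC = VC/q = 28 - 10q + q^2.
AVC is minimized where dAVC/dq = -10 + 2q = 0, at q = 5; min AVC = 28 - 10·5 + 5^2 = $3.
With P < min AVC ($2 < $3), every unit sold adds to the loss.
The firm minimizes its loss by shutting down and losing only its fixed cost of $523.

Shut down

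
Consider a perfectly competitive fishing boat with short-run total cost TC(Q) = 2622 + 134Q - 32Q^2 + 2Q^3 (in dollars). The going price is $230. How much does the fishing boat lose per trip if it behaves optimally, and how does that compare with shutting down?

Profit = -$318 at Q = 12

AVC = 134 - 32Q + 2Q^2; min AVC = $6 at Q = 8. Since P = $230 ≥ min AVC, the firm produces.
With MC = 134 - 64Q + 6Q^2, P = MC on the upward-sloping part at Q* = 12.
TR = 230·12 = 2760. TC = 2622 + 456 = 3078. Profit = 2760 − 3078 = -$318.
That loss of $318 beats the $2622 the firm would lose by shutting down; producing recovers $2304 of fixed cost.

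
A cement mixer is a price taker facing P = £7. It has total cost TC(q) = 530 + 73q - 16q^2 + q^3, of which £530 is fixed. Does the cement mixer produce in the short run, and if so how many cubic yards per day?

Shut down

Strip out fixed cost: VC = 73q - 16q^2 + q^3. Then AVC = 73 - 16q + q^2 and MC = 73 - 32q + 3q^2.
The AVC parabola has its vertex at q = 16/2 = 8, where AVC = 73 - 16·8 + 8^2 = £9.
P = £7 lies below min AVC = £9; no output level covers variable cost.
Shutting down limits the loss to fixed cost, £530.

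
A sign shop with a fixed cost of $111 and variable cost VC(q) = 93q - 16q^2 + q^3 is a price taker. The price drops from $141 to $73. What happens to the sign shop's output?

MC = 93 - 32q + 3q^2; the shutdown threshold is min AVC = $29 (at q = 8).
At P = $141 ≥ min AVC, set P = MC on the rising branch: q = 12.
At P = $73 ≥ min AVC, set P = MC: q = 10. The firm stays open but cuts output.

Output falls from 12 to 10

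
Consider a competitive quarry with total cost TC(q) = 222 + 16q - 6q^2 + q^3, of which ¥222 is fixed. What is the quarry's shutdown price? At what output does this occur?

Short-run supply begins at min AVC. From VC = 16q - 6q^2 + q^3, AVC = 16 - 6q + q^2.
At the minimum of AVC, MC = AVC. MC = 16 - 12q + 3q^2; setting MC = AVC gives 2q^2 - 6q = 0, so q = 3. min AVC = 7.
For P < ¥7 the firm produces nothing.

¥7 per unit, at q = 3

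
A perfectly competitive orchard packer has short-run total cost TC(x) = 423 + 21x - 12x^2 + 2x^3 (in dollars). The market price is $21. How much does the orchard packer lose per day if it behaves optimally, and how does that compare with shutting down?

AVC = 21 - 12x + 2x^2 has its minimum $3 at x = 3; price $21 clears that bar, so the firm operates.
With MC = 21 - 24x + 6x^2, P = MC on the upward-sloping part at x* = 4.
TR = 21·4 = 84. TC = 423 + 20 = 443. Profit = 84 − 443 = -$359.
Shutting down would mean losing the fixed cost of $423, so operating at a loss of $359 is better by $64.

Profit = -$359 at x = 4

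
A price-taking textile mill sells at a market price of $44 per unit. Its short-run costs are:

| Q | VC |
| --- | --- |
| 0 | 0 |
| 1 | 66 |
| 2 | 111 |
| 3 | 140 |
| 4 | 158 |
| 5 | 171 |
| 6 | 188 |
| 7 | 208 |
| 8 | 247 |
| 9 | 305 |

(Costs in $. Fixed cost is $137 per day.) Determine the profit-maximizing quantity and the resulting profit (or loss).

Q = 8; profit = -$32

Compute π = P·Q − TC at each output: Q=0: -137; Q=1: -159; Q=2: -160; Q=3: -145; Q=4: -119; Q=5: -88; Q=6: -61; Q=7: -37; Q=8: -32; Q=9: -46.
Profit is maximized at Q = 8. AVC there is 247/8 = $30.88 ≤ P, so producing beats shutting down (which would give -$137).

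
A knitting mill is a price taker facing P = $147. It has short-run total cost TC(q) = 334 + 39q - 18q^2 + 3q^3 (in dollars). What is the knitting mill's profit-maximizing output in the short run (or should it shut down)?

Produce at q = 6

Variable cost is VC = 39q - 18q^2 + 3q^3, so AVC = VC/q = 39 - 18q + 3q^2 and MC = dTC/dq = 39 - 36q + 9q^2.
AVC hits its minimum where MC = AVC, at q = 3, giving min AVC = 39 - 18·3 + 3·3^2 = $12.
Because $147 ≥ $12, revenue can cover variable cost; the firm operates.
Solving P = MC: -108 - 36q + 9q^2 = 0 ⇒ q = -2 or 6. On the upward-sloping branch, q* = 6.
Check: AVC at q = 6 is $39 ≤ P, so revenue covers variable cost.
Profit = P·q − TC = 147·6 − 568 = $314.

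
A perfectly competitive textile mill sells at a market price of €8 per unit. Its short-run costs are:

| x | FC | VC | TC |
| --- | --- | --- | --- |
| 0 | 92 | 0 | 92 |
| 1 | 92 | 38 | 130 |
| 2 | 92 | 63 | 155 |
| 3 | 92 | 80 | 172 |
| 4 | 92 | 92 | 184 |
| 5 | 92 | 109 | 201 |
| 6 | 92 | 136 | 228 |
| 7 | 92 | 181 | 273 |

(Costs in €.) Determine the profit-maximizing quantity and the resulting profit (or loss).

Profit at each row (π = 8x − TC): x=0: -92; x=1: -122; x=2: -139; x=3: -148; x=4: -152; x=5: -161; x=6: -180; x=7: -217.
Profit is highest at x = 0. Equivalently, the lowest AVC in the table is 109/5 ≈ €21.80 at x = 5, and P = €8 falls below it — price never covers variable cost, so the firm shuts down and loses only its fixed cost.

x = 0 (shut down); profit = -€92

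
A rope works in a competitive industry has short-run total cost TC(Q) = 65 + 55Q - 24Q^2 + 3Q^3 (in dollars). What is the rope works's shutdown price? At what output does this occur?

Short-run supply begins at min AVC. From VC = 55Q - 24Q^2 + 3Q^3, AVC = 55 - 24Q + 3Q^2.
At the minimum of AVC, MC = AVC. MC = 55 - 48Q + 9Q^2; setting MC = AVC gives 6Q^2 - 24Q = 0, so Q = 4. min AVC = 7.
The firm shuts down for any P below $7.

$7 per unit, at Q = 4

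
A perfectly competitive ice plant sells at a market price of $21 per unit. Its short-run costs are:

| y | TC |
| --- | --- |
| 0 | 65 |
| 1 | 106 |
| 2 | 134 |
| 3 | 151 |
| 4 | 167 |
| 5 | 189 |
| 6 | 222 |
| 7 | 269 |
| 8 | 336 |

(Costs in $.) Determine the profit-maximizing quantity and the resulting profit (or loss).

Tabulate TR − TC: y=0: -65; y=1: -85; y=2: -92; y=3: -88; y=4: -83; y=5: -84; y=6: -96; y=7: -122; y=8: -168.
Profit is highest at y = 0. Equivalently, the lowest AVC in the table is 124/5 ≈ $24.80 at y = 5, and P = $21 falls below it — price never covers variable cost, so the firm shuts down and loses only its fixed cost.

y = 0 (shut down); profit = -$65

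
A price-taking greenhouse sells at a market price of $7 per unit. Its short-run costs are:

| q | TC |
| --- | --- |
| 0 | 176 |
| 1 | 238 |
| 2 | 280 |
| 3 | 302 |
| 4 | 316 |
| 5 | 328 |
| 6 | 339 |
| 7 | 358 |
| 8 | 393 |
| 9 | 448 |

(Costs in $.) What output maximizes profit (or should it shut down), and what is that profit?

q = 0 (shut down); profit = -$176

Tabulate TR − TC: q=0: -176; q=1: -231; q=2: -266; q=3: -281; q=4: -288; q=5: -293; q=6: -297; q=7: -309; q=8: -337; q=9: -385.
Profit is highest at q = 0. Equivalently, the lowest AVC in the table is 182/7 ≈ $26 at q = 7, and P = $7 falls below it — price never covers variable cost, so the firm shuts down and loses only its fixed cost.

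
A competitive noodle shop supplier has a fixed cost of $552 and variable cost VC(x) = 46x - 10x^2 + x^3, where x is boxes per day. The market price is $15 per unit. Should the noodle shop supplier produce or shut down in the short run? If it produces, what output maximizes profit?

Shut down

Variable cost is VC = 46x - 10x^2 + x^3, so AVC = VC/x = 46 - 10x + x^2 and MC = dTC/dx = 46 - 20x + 3x^2.
AVC is minimized where dAVC/dx = -10 + 2x = 0, at x = 5; min AVC = 46 - 10·5 + 5^2 = $21.
With P < min AVC ($15 < $21), every unit sold adds to the loss.
Shutting down limits the loss to fixed cost, $552.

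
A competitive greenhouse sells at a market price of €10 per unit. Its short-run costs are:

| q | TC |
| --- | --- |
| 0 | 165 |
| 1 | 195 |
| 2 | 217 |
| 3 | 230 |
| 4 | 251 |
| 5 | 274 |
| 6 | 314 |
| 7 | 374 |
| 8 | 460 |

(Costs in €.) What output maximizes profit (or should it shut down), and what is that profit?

q = 0 (shut down); profit = -€165

Profit at each row (π = 10q − TC): q=0: -165; q=1: -185; q=2: -197; q=3: -200; q=4: -211; q=5: -224; q=6: -254; q=7: -304; q=8: -380.
Profit is highest at q = 0. Equivalently, the lowest AVC in the table is 86/4 ≈ €21.50 at q = 4, and P = €10 falls below it — price never covers variable cost, so the firm shuts down and loses only its fixed cost.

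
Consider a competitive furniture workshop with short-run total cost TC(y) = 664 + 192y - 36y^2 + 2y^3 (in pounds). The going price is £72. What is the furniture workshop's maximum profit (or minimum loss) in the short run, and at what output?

AVC = 192 - 36y + 2y^2 has its minimum £30 at y = 9; price £72 clears that bar, so the firm operates.
MC = 192 - 72y + 6y^2. Setting P = MC and taking the root on the rising branch gives y* = 10.
TR = 72·10 = 720. TC = 664 + 320 = 984. Profit = 720 − 984 = -£264.
That loss of £264 beats the £664 the firm would lose by shutting down; producing recovers £400 of fixed cost.

Profit = -£264 at y = 10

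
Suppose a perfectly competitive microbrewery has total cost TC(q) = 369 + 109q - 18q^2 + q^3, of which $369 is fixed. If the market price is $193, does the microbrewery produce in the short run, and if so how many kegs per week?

From TC, MC = TC'(q) = 109 - 36q + 3q^2 and AVC = VC/q = 109 - 18q + q^2.
The AVC parabola has its vertex at q = 18/2 = 9, where AVC = 109 - 18·9 + 9^2 = $28.
Because $193 ≥ $28, revenue can cover variable cost; the firm operates.
P = MC gives -84 - 36q + 3q^2 = 0, with roots -2 and 14. Take the larger (rising MC): q* = 14.
Check: AVC at q = 14 is $53 ≤ P, so revenue covers variable cost.
Profit = P·q − TC = 193·14 − 1111 = $1591.

Produce at q = 14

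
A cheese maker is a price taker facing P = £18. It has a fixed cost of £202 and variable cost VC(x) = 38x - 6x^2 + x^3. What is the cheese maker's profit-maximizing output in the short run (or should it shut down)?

Variable cost is VC = 38x - 6x^2 + x^3, so AVC = VC/x = 38 - 6x + x^2 and MC = dTC/dx = 38 - 12x + 3x^2.
The AVC parabola has its vertex at x = 6/2 = 3, where AVC = 38 - 6·3 + 3^2 = £29.
With P < min AVC (£18 < £29), every unit sold adds to the loss.
Best response: produce nothing and absorb the £202 fixed cost.

Shut down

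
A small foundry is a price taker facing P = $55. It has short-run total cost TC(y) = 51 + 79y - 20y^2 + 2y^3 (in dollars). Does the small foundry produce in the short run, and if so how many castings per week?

Strip out fixed cost: VC = 79y - 20y^2 + 2y^3. Then AVC = 79 - 20y + 2y^2 and MC = 79 - 40y + 6y^2.
AVC hits its minimum where MC = AVC, at y = 5, giving min AVC = 79 - 20·5 + 2·5^2 = $29.
Since P = $55 ≥ min AVC = $29, price covers variable cost and the firm should produce.
Solving P = MC: 24 - 40y + 6y^2 = 0 ⇒ y = 2/3 or 6. On the upward-sloping branch, y* = 6.
Check: AVC at y = 6 is $31 ≤ P, so revenue covers variable cost.
Profit = P·y − TC = 55·6 − 237 = $93.

Produce at y = 6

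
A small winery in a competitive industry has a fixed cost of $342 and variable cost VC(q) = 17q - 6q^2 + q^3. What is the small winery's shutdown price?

The firm shuts down when price falls below the minimum of average variable cost. AVC = VC/q = 17 - 6q + q^2.
At the minimum of AVC, MC = AVC. MC = 17 - 12q + 3q^2; setting MC = AVC gives 2q^2 - 6q = 0, so q = 3. min AVC = 8.
For P < $8 the firm produces nothing.

$8 per unit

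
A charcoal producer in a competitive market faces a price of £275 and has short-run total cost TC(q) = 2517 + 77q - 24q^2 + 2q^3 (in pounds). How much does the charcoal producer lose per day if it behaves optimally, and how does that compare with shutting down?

AVC = 77 - 24q + 2q^2; min AVC = £5 at q = 6. Since P = £275 ≥ min AVC, the firm produces.
With MC = 77 - 48q + 6q^2, P = MC on the upward-sloping part at q* = 11.
TR = 275·11 = 3025. TC = 2517 + 605 = 3122. Profit = 3025 − 3122 = -£97.
Shutting down would mean losing the fixed cost of £2517, so operating at a loss of £97 is better by £2420.

Profit = -£97 at q = 11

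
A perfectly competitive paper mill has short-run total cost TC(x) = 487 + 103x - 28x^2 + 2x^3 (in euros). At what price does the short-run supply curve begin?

€5 per unit

The firm shuts down when price falls below the minimum of average variable cost. AVC = VC/x = 103 - 28x + 2x^2.
dAVC/dx = -28 + 4x = 0 gives x = 7. min AVC = 103 - 28·7 + 2·7^2 = 5.
So the shutdown price is €5.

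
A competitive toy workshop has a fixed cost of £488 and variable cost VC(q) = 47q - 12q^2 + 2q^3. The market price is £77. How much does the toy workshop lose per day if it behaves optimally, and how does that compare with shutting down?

Profit = -£288 at q = 5

AVC = 47 - 12q + 2q^2; min AVC = £29 at q = 3. Since P = £77 ≥ min AVC, the firm produces.
With MC = 47 - 24q + 6q^2, P = MC on the upward-sloping part at q* = 5.
TR = 77·5 = 385. TC = 488 + 185 = 673. Profit = 385 − 673 = -£288.
By producing, the firm covers all variable cost plus £200 of fixed cost; shutting down would lose the full £488.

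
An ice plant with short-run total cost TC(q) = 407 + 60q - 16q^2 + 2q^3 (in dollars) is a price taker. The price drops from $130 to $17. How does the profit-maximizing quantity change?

Output falls from 7 to 0 (the firm shuts down)

AVC = 60 - 16q + 2q^2, minimized at q = 4 where min AVC = $28. MC = 60 - 32q + 6q^2.
With P = $130 above the shutdown price, P = MC gives q = 7.
At P = $17 < min AVC = $28, price no longer covers variable cost at any output, so the firm shuts down: q = 0.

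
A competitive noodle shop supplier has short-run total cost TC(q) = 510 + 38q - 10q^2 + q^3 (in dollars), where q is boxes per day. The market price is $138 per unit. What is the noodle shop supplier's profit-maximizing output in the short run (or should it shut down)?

From TC, MC = TC'(q) = 38 - 20q + 3q^2 and AVC = VC/q = 38 - 10q + q^2.
AVC hits its minimum where MC = AVC, at q = 5, giving min AVC = 38 - 10·5 + 5^2 = $13.
Since P = $138 ≥ min AVC = $13, price covers variable cost and the firm should produce.
Set P = MC: 138 = 38 - 20q + 3q^2 → -100 - 20q + 3q^2 = 0. The roots are q = -10/3 and q = 10; the profit-maximizing output is on the rising part of MC, so q* = 10.
Check: AVC at q = 10 is $38 ≤ P, so revenue covers variable cost.
Profit = P·q − TC = 138·10 − 890 = $490.

Produce at q = 10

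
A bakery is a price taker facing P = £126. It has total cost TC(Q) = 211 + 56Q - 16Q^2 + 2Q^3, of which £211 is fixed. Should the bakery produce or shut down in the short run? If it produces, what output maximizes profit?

Strip out fixed cost: VC = 56Q - 16Q^2 + 2Q^3. Then AVC = 56 - 16Q + 2Q^2 and MC = 56 - 32Q + 6Q^2.
The AVC parabola has its vertex at Q = 16/4 = 4, where AVC = 56 - 16·4 + 2·4^2 = £24.
Because £126 ≥ £24, revenue can cover variable cost; the firm operates.
Set P = MC: 126 = 56 - 32Q + 6Q^2 → -70 - 32Q + 6Q^2 = 0. The roots are Q = -5/3 and Q = 7; the profit-maximizing output is on the rising part of MC, so Q* = 7.
Check: AVC at Q = 7 is £42 ≤ P, so revenue covers variable cost.
Profit = P·Q − TC = 126·7 − 505 = £377.

Produce at Q = 7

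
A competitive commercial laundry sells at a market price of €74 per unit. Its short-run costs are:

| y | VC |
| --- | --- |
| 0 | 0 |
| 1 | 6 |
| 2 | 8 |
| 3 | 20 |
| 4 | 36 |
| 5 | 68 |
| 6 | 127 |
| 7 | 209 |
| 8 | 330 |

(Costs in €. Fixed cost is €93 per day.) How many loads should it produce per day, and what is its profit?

Compute π = P·y − TC at each output: y=0: -93; y=1: -25; y=2: 47; y=3: 109; y=4: 167; y=5: 209; y=6: 224; y=7: 216; y=8: 169.
Profit is maximized at y = 6. AVC there is 127/6 = €21.17 ≤ P, so producing beats shutting down (which would give -€93).

y = 6; profit = €224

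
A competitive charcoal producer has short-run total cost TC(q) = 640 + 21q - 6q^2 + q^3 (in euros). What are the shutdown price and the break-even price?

Shutdown price = €12; break-even price = €117

Shutdown price = min AVC. AVC = 21 - 6q + q^2, with vertex at q = 3 and minimum €12.
ATC = 640/q + 21 - 6q + q^2. Setting dATC/dq = −640/q^2 − 6 + 2q = 0 gives q = 8 (since 2·8^3 − 6·8^2 = 640).
min ATC = 640/8 + 21 − 6·8 + 8^2 = €117. That is the break-even price.
For €12 ≤ P < €117 the firm produces at a loss; below €12 it shuts down.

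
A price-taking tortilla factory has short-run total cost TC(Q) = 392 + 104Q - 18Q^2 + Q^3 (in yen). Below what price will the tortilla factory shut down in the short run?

¥23 per unit

The firm shuts down when price falls below the minimum of average variable cost. AVC = VC/Q = 104 - 18Q + Q^2.
At the minimum of AVC, MC = AVC. MC = 104 - 36Q + 3Q^2; setting MC = AVC gives 2Q^2 - 18Q = 0, so Q = 9. min AVC = 23.
For P < ¥23 the firm produces nothing.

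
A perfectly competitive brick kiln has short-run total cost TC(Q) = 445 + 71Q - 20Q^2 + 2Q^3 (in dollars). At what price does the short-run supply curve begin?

$21 per unit

The shutdown price is the minimum of AVC. VC = 71Q - 20Q^2 + 2Q^3, so AVC = 71 - 20Q + 2Q^2.
dAVC/dQ = -20 + 4Q = 0 gives Q = 5. min AVC = 71 - 20·5 + 2·5^2 = 21.
So the shutdown price is $21.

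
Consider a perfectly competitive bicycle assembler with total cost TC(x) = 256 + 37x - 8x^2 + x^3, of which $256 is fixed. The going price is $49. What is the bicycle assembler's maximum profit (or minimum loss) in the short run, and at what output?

AVC = 37 - 8x + x^2; min AVC = $21 at x = 4. Since P = $49 ≥ min AVC, the firm produces.
With MC = 37 - 16x + 3x^2, P = MC on the upward-sloping part at x* = 6.
TR = 49·6 = 294. TC = 256 + 150 = 406. Profit = 294 − 406 = -$112.
By producing, the firm covers all variable cost plus $144 of fixed cost; shutting down would lose the full $256.

Profit = -$112 at x = 6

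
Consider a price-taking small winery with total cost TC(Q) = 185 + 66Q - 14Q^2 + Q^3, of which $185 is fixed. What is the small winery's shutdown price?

$17 per unit

The firm shuts down when price falls below the minimum of average variable cost. AVC = VC/Q = 66 - 14Q + Q^2.
At the minimum of AVC, MC = AVC. MC = 66 - 28Q + 3Q^2; setting MC = AVC gives 2Q^2 - 14Q = 0, so Q = 7. min AVC = 17.
For P < $17 the firm produces nothing.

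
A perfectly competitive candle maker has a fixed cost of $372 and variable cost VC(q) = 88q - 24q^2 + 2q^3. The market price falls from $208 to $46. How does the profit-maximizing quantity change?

AVC = 88 - 24q + 2q^2, minimized at q = 6 where min AVC = $16. MC = 88 - 48q + 6q^2.
At P = $208 ≥ min AVC, set P = MC on the rising branch: q = 10.
At P = $46 ≥ min AVC, set P = MC: q = 7. The firm stays open but cuts output.

Output falls from 10 to 7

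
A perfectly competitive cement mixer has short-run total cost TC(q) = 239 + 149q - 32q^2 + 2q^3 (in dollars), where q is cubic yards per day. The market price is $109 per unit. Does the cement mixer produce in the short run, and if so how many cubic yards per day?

Variable cost is VC = 149q - 32q^2 + 2q^3, so AVC = VC/q = 149 - 32q + 2q^2 and MC = dTC/dq = 149 - 64q + 6q^2.
AVC is minimized where dAVC/dq = -32 + 4q = 0, at q = 8; min AVC = 149 - 32·8 + 2·8^2 = $21.
Since P = $109 ≥ min AVC = $21, price covers variable cost and the firm should produce.
P = MC gives 40 - 64q + 6q^2 = 0, with roots 2/3 and 10. Take the larger (rising MC): q* = 10.
Check: AVC at q = 10 is $29 ≤ P, so revenue covers variable cost.
Profit = P·q − TC = 109·10 − 529 = $561.

Produce at q = 10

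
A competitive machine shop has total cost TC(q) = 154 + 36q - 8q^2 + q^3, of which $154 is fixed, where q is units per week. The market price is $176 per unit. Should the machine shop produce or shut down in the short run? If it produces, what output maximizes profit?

From TC, MC = TC'(q) = 36 - 16q + 3q^2 and AVC = VC/q = 36 - 8q + q^2.
The AVC parabola has its vertex at q = 8/2 = 4, where AVC = 36 - 8·4 + 4^2 = $20.
P = $176 exceeds min AVC = $20, so the firm stays open.
Set P = MC: 176 = 36 - 16q + 3q^2 → -140 - 16q + 3q^2 = 0. The roots are q = -14/3 and q = 10; the profit-maximizing output is on the rising part of MC, so q* = 10.
Check: AVC at q = 10 is $56 ≤ P, so revenue covers variable cost.
Profit = P·q − TC = 176·10 − 714 = $1046.

Produce at q = 10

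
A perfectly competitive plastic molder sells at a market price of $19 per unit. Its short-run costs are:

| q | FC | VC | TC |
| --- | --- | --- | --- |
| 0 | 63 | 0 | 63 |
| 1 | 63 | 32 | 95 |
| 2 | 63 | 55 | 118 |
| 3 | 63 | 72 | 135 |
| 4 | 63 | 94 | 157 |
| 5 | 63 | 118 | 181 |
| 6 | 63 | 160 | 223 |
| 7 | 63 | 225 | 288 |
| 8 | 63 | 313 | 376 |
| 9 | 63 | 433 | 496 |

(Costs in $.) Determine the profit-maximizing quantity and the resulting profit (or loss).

Compute π = P·q − TC at each output: q=0: -63; q=1: -76; q=2: -80; q=3: -78; q=4: -81; q=5: -86; q=6: -109; q=7: -155; q=8: -224; q=9: -325.
Profit is highest at q = 0. Equivalently, the lowest AVC in the table is 94/4 ≈ $23.50 at q = 4, and P = $19 falls below it — price never covers variable cost, so the firm shuts down and loses only its fixed cost.

q = 0 (shut down); profit = -$63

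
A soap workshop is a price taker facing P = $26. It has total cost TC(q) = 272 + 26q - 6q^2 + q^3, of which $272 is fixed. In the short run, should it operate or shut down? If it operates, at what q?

Produce at q = 4

Strip out fixed cost: VC = 26q - 6q^2 + q^3. Then AVC = 26 - 6q + q^2 and MC = 26 - 12q + 3q^2.
AVC hits its minimum where MC = AVC, at q = 3, giving min AVC = 26 - 6·3 + 3^2 = $17.
Since P = $26 ≥ min AVC = $17, price covers variable cost and the firm should produce.
P = MC gives -12q + 3q^2 = 0, with roots 0 and 4. Take the larger (rising MC): q* = 4.
Check: AVC at q = 4 is $18 ≤ P, so revenue covers variable cost.
Profit = P·q − TC = 26·4 − 344 = -$240, a loss, but smaller than the $272 fixed cost the firm would lose by shutting down.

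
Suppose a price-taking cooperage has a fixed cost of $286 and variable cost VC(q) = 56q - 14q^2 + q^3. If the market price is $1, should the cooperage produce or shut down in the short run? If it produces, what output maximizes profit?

Shut down

From TC, MC = TC'(q) = 56 - 28q + 3q^2 and AVC = VC/q = 56 - 14q + q^2.
AVC hits its minimum where MC = AVC, at q = 7, giving min AVC = 56 - 14·7 + 7^2 = $7.
P = $1 lies below min AVC = $7; no output level covers variable cost.
Best response: produce nothing and absorb the $286 fixed cost.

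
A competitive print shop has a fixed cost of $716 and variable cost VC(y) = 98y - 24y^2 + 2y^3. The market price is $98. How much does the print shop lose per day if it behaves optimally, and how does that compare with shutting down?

AVC = 98 - 24y + 2y^2; min AVC = $26 at y = 6. Since P = $98 ≥ min AVC, the firm produces.
MC = 98 - 48y + 6y^2. Setting P = MC and taking the root on the rising branch gives y* = 8.
TR = 98·8 = 784. TC = 716 + 272 = 988. Profit = 784 − 988 = -$204.
That loss of $204 beats the $716 the firm would lose by shutting down; producing recovers $512 of fixed cost.

Profit = -$204 at y = 8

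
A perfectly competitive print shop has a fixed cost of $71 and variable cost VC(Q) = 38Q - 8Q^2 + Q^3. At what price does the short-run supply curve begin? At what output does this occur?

The shutdown price is the minimum of AVC. VC = 38Q - 8Q^2 + Q^3, so AVC = 38 - 8Q + Q^2.
dAVC/dQ = -8 + 2Q = 0 gives Q = 4. min AVC = 38 - 8·4 + 4^2 = 22.
So the shutdown price is $22.

$22 per unit, at Q = 4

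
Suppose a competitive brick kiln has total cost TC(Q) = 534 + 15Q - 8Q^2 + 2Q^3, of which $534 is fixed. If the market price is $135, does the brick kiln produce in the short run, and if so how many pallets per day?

Strip out fixed cost: VC = 15Q - 8Q^2 + 2Q^3. Then AVC = 15 - 8Q + 2Q^2 and MC = 15 - 16Q + 6Q^2.
AVC hits its minimum where MC = AVC, at Q = 2, giving min AVC = 15 - 8·2 + 2·2^2 = $7.
P = $135 exceeds min AVC = $7, so the firm stays open.
Solving P = MC: -120 - 16Q + 6Q^2 = 0 ⇒ Q = -10/3 or 6. On the upward-sloping branch, Q* = 6.
Check: AVC at Q = 6 is $39 ≤ P, so revenue covers variable cost.
Profit = P·Q − TC = 135·6 − 768 = $42.

Produce at Q = 6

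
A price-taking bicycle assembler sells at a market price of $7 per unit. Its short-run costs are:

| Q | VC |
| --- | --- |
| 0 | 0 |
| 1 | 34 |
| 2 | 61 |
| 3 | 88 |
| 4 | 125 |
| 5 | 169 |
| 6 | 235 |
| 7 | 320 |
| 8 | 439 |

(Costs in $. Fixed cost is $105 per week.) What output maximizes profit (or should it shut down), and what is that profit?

Q = 0 (shut down); profit = -$105

Compute π = P·Q − TC at each output: Q=0: -105; Q=1: -132; Q=2: -152; Q=3: -172; Q=4: -202; Q=5: -239; Q=6: -298; Q=7: -376; Q=8: -488.
Profit is highest at Q = 0. Equivalently, the lowest AVC in the table is 88/3 ≈ $29.33 at Q = 3, and P = $7 falls below it — price never covers variable cost, so the firm shuts down and loses only its fixed cost.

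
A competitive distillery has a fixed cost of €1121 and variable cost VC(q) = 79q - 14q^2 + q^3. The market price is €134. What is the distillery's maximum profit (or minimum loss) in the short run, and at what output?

Profit = -€153 at q = 11

AVC = 79 - 14q + q^2; min AVC = €30 at q = 7. Since P = €134 ≥ min AVC, the firm produces.
MC = 79 - 28q + 3q^2. Setting P = MC and taking the root on the rising branch gives q* = 11.
TR = 134·11 = 1474. TC = 1121 + 506 = 1627. Profit = 1474 − 1627 = -€153.
By producing, the firm covers all variable cost plus €968 of fixed cost; shutting down would lose the full €1121.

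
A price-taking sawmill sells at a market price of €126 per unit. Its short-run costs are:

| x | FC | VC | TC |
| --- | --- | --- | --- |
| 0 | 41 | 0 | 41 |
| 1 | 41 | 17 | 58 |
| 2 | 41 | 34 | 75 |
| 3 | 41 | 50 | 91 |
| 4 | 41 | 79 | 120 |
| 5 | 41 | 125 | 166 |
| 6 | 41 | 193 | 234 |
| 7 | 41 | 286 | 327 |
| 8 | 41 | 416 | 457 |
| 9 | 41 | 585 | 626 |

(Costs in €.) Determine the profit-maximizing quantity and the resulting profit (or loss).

Profit at each row (π = 126x − TC): x=0: -41; x=1: 68; x=2: 177; x=3: 287; x=4: 384; x=5: 464; x=6: 522; x=7: 555; x=8: 551; x=9: 508.
Profit is maximized at x = 7. AVC there is 286/7 = €40.86 ≤ P, so producing beats shutting down (which would give -€41).

x = 7; profit = €555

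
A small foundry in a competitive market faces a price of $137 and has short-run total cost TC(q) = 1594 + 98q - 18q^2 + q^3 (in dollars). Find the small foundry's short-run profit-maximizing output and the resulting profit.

Profit = -$242 at q = 13

AVC = 98 - 18q + q^2; min AVC = $17 at q = 9. Since P = $137 ≥ min AVC, the firm produces.
With MC = 98 - 36q + 3q^2, P = MC on the upward-sloping part at q* = 13.
TR = 137·13 = 1781. TC = 1594 + 429 = 2023. Profit = 1781 − 2023 = -$242.
That loss of $242 beats the $1594 the firm would lose by shutting down; producing recovers $1352 of fixed cost.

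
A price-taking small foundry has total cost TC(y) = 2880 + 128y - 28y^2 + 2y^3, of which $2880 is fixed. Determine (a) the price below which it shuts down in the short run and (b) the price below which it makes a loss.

Shutdown price = $30; break-even price = $320

AVC = 128 - 28y + 2y^2; minimized at y = 7, giving min AVC = $30. That is the shutdown price.
ATC = 2880/y + 128 - 28y + 2y^2. Setting dATC/dy = −2880/y^2 − 28 + 4y = 0 gives y = 12 (since 4·12^3 − 28·12^2 = 2880).
min ATC = 2880/12 + 128 − 28·12 + 2·12^2 = $320. That is the break-even price.
For $30 ≤ P < $320 the firm produces at a loss; below $30 it shuts down.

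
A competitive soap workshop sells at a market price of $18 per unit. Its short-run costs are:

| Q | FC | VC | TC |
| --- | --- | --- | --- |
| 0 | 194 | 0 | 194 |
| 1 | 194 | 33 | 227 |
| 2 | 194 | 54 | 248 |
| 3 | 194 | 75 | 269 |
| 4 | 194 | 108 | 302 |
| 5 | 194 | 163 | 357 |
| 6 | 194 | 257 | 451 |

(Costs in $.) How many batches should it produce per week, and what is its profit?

Compute π = P·Q − TC at each output: Q=0: -194; Q=1: -209; Q=2: -212; Q=3: -215; Q=4: -230; Q=5: -267; Q=6: -343.
Profit is highest at Q = 0. Equivalently, the lowest AVC in the table is 75/3 ≈ $25 at Q = 3, and P = $18 falls below it — price never covers variable cost, so the firm shuts down and loses only its fixed cost.

Q = 0 (shut down); profit = -$194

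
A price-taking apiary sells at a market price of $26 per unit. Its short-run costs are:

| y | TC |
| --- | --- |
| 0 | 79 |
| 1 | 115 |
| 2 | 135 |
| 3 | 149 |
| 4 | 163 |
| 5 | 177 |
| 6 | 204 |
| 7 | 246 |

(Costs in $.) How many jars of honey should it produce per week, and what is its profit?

y = 5; profit = -$47

Profit at each row (π = 26y − TC): y=0: -79; y=1: -89; y=2: -83; y=3: -71; y=4: -59; y=5: -47; y=6: -48; y=7: -64.
Profit is maximized at y = 5. AVC there is 98/5 = $19.60 ≤ P, so producing beats shutting down (which would give -$79).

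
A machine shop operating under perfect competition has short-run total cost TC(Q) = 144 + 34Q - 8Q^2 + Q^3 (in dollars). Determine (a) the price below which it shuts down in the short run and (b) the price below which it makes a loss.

Shutdown price = $18; break-even price = $46

AVC = 34 - 8Q + Q^2; minimized at Q = 4, giving min AVC = $18. That is the shutdown price.
ATC = 144/Q + 34 - 8Q + Q^2. Setting dATC/dQ = −144/Q^2 − 8 + 2Q = 0 gives Q = 6 (since 2·6^3 − 8·6^2 = 144).
min ATC = 144/6 + 34 − 8·6 + 6^2 = $46. That is the break-even price.
For $18 ≤ P < $46 the firm produces at a loss; below $18 it shuts down.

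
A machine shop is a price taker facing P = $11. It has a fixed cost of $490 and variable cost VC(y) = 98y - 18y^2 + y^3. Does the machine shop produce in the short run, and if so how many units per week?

Strip out fixed cost: VC = 98y - 18y^2 + y^3. Then AVC = 98 - 18y + y^2 and MC = 98 - 36y + 3y^2.
AVC hits its minimum where MC = AVC, at y = 9, giving min AVC = 98 - 18·9 + 9^2 = $17.
P = $11 lies below min AVC = $17; no output level covers variable cost.
The firm minimizes its loss by shutting down and losing only its fixed cost of $490.

Shut down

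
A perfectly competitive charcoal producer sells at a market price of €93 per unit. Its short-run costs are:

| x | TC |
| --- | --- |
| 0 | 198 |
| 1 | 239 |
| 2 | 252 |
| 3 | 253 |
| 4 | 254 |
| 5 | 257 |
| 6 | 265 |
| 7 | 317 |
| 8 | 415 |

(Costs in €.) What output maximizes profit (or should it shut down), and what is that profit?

x = 7; profit = €334

Profit at each row (π = 93x − TC): x=0: -198; x=1: -146; x=2: -66; x=3: 26; x=4: 118; x=5: 208; x=6: 293; x=7: 334; x=8: 329.
Profit is maximized at x = 7. AVC there is 119/7 = €17 ≤ P, so producing beats shutting down (which would give -€198).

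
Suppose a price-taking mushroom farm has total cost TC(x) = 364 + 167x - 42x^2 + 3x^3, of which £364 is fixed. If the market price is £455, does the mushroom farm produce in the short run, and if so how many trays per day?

Produce at x = 12

From TC, MC = TC'(x) = 167 - 84x + 9x^2 and AVC = VC/x = 167 - 42x + 3x^2.
AVC hits its minimum where MC = AVC, at x = 7, giving min AVC = 167 - 42·7 + 3·7^2 = £20.
Since P = £455 ≥ min AVC = £20, price covers variable cost and the firm should produce.
P = MC gives -288 - 84x + 9x^2 = 0, with roots -8/3 and 12. Take the larger (rising MC): x* = 12.
Check: AVC at x = 12 is £95 ≤ P, so revenue covers variable cost.
Profit = P·x − TC = 455·12 − 1504 = £3956.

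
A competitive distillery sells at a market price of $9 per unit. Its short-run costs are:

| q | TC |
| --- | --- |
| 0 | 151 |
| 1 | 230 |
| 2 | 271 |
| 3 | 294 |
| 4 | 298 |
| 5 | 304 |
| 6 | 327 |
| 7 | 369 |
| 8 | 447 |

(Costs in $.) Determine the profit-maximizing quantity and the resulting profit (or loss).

q = 0 (shut down); profit = -$151

Profit at each row (π = 9q − TC): q=0: -151; q=1: -221; q=2: -253; q=3: -267; q=4: -262; q=5: -259; q=6: -273; q=7: -306; q=8: -375.
Profit is highest at q = 0. Equivalently, the lowest AVC in the table is 176/6 ≈ $29.33 at q = 6, and P = $9 falls below it — price never covers variable cost, so the firm shuts down and loses only its fixed cost.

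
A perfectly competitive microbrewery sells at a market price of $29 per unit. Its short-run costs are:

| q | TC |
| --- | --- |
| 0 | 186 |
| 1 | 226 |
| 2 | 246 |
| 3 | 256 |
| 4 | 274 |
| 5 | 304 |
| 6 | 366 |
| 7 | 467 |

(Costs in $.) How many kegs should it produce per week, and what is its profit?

q = 4; profit = -$158

Compute π = P·q − TC at each output: q=0: -186; q=1: -197; q=2: -188; q=3: -169; q=4: -158; q=5: -159; q=6: -192; q=7: -264.
Profit is maximized at q = 4. AVC there is 88/4 = $22 ≤ P, so producing beats shutting down (which would give -$186).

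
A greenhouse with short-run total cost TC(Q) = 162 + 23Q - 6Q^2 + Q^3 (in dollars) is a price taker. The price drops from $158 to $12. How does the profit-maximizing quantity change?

Output falls from 9 to 0 (the firm shuts down)

MC = 23 - 12Q + 3Q^2; the shutdown threshold is min AVC = $14 (at Q = 3).
At P = $158 ≥ min AVC, set P = MC on the rising branch: Q = 9.
At P = $12 < min AVC = $14, price no longer covers variable cost at any output, so the firm shuts down: Q = 0.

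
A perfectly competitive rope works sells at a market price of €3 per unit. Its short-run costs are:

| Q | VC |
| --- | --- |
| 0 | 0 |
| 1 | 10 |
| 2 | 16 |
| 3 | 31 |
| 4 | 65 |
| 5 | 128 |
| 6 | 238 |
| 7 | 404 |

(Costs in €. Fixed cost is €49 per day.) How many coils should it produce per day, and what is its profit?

Compute π = P·Q − TC at each output: Q=0: -49; Q=1: -56; Q=2: -59; Q=3: -71; Q=4: -102; Q=5: -162; Q=6: -269; Q=7: -432.
Profit is highest at Q = 0. Equivalently, the lowest AVC in the table is 16/2 ≈ €8 at Q = 2, and P = €3 falls below it — price never covers variable cost, so the firm shuts down and loses only its fixed cost.

Q = 0 (shut down); profit = -€49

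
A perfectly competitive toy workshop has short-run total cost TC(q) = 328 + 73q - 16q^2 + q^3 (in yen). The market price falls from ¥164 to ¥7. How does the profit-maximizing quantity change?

Output falls from 13 to 0 (the firm shuts down)

AVC = 73 - 16q + q^2, minimized at q = 8 where min AVC = ¥9. MC = 73 - 32q + 3q^2.
At P = ¥164 ≥ min AVC, set P = MC on the rising branch: q = 13.
At P = ¥7 < min AVC = ¥9, price no longer covers variable cost at any output, so the firm shuts down: q = 0.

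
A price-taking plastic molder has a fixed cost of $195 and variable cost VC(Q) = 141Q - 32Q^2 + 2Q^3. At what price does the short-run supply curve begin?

$13 per unit

The shutdown price is the minimum of AVC. VC = 141Q - 32Q^2 + 2Q^3, so AVC = 141 - 32Q + 2Q^2.
dAVC/dQ = -32 + 4Q = 0 gives Q = 8. min AVC = 141 - 32·8 + 2·8^2 = 13.
For P < $13 the firm produces nothing.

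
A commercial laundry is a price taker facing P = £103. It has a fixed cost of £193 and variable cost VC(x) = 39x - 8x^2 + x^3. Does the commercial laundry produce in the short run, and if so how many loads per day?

Strip out fixed cost: VC = 39x - 8x^2 + x^3. Then AVC = 39 - 8x + x^2 and MC = 39 - 16x + 3x^2.
The AVC parabola has its vertex at x = 8/2 = 4, where AVC = 39 - 8·4 + 4^2 = £23.
Because £103 ≥ £23, revenue can cover variable cost; the firm operates.
P = MC gives -64 - 16x + 3x^2 = 0, with roots -8/3 and 8. Take the larger (rising MC): x* = 8.
Check: AVC at x = 8 is £39 ≤ P, so revenue covers variable cost.
Profit = P·x − TC = 103·8 − 505 = £319.

Produce at x = 8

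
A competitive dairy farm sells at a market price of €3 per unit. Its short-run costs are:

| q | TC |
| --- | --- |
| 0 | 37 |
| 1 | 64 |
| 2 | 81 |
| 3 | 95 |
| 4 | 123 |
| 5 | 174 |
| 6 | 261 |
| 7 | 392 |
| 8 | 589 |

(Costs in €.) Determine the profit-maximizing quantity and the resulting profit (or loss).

Tabulate TR − TC: q=0: -37; q=1: -61; q=2: -75; q=3: -86; q=4: -111; q=5: -159; q=6: -243; q=7: -371; q=8: -565.
Profit is highest at q = 0. Equivalently, the lowest AVC in the table is 58/3 ≈ €19.33 at q = 3, and P = €3 falls below it — price never covers variable cost, so the firm shuts down and loses only its fixed cost.

q = 0 (shut down); profit = -€37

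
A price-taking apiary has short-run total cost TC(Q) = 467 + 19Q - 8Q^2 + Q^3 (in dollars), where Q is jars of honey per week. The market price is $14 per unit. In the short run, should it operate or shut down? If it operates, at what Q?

Variable cost is VC = 19Q - 8Q^2 + Q^3, so AVC = VC/Q = 19 - 8Q + Q^2 and MC = dTC/dQ = 19 - 16Q + 3Q^2.
AVC hits its minimum where MC = AVC, at Q = 4, giving min AVC = 19 - 8·4 + 4^2 = $3.
Because $14 ≥ $3, revenue can cover variable cost; the firm operates.
P = MC gives 5 - 16Q + 3Q^2 = 0, with roots 1/3 and 5. Take the larger (rising MC): Q* = 5.
Check: AVC at Q = 5 is $4 ≤ P, so revenue covers variable cost.
Profit = P·Q − TC = 14·5 − 487 = -$417, a loss, but smaller than the $467 fixed cost the firm would lose by shutting down.

Produce at Q = 5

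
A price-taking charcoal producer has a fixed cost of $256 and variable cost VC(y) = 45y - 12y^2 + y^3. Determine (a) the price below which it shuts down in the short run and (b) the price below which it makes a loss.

AVC = 45 - 12y + y^2; minimized at y = 6, giving min AVC = $9. That is the shutdown price.
ATC = 256/y + 45 - 12y + y^2. Setting dATC/dy = −256/y^2 − 12 + 2y = 0 gives y = 8 (since 2·8^3 − 12·8^2 = 256).
min ATC = 256/8 + 45 − 12·8 + 8^2 = $45. That is the break-even price.
Between these two prices the firm operates at a loss; above $45 it earns a profit.

Shutdown price = $9; break-even price = $45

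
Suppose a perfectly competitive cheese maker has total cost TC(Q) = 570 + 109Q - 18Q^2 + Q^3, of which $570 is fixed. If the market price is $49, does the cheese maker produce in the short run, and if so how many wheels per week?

Produce at Q = 10

Strip out fixed cost: VC = 109Q - 18Q^2 + Q^3. Then AVC = 109 - 18Q + Q^2 and MC = 109 - 36Q + 3Q^2.
The AVC parabola has its vertex at Q = 18/2 = 9, where AVC = 109 - 18·9 + 9^2 = $28.
P = $49 exceeds min AVC = $28, so the firm stays open.
Set P = MC: 49 = 109 - 36Q + 3Q^2 → 60 - 36Q + 3Q^2 = 0. The roots are Q = 2 and Q = 10; the profit-maximizing output is on the rising part of MC, so Q* = 10.
Check: AVC at Q = 10 is $29 ≤ P, so revenue covers variable cost.
Profit = P·Q − TC = 49·10 − 860 = -$370, a loss, but smaller than the $570 fixed cost the firm would lose by shutting down.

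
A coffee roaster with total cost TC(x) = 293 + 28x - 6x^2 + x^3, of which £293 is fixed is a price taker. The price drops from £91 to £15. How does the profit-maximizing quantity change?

Output falls from 7 to 0 (the firm shuts down)

MC = 28 - 12x + 3x^2; the shutdown threshold is min AVC = £19 (at x = 3).
With P = £91 above the shutdown price, P = MC gives x = 7.
At P = £15 < min AVC = £19, price no longer covers variable cost at any output, so the firm shuts down: x = 0.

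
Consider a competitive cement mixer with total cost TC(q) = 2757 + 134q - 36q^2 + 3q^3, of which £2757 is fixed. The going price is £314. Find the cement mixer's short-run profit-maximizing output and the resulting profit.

AVC = 134 - 36q + 3q^2 has its minimum £26 at q = 6; price £314 clears that bar, so the firm operates.
MC = 134 - 72q + 9q^2. Setting P = MC and taking the root on the rising branch gives q* = 10.
TR = 314·10 = 3140. TC = 2757 + 740 = 3497. Profit = 3140 − 3497 = -£357.
Shutting down would mean losing the fixed cost of £2757, so operating at a loss of £357 is better by £2400.

Profit = -£357 at q = 10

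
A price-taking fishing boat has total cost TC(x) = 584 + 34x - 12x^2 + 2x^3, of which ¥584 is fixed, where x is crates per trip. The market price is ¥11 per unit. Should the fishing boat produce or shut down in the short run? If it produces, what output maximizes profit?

Variable cost is VC = 34x - 12x^2 + 2x^3, so AVC = VC/x = 34 - 12x + 2x^2 and MC = dTC/dx = 34 - 24x + 6x^2.
AVC is minimized where dAVC/dx = -12 + 4x = 0, at x = 3; min AVC = 34 - 12·3 + 2·3^2 = ¥16.
P = ¥11 lies below min AVC = ¥16; no output level covers variable cost.
Shutting down limits the loss to fixed cost, ¥584.

Shut down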